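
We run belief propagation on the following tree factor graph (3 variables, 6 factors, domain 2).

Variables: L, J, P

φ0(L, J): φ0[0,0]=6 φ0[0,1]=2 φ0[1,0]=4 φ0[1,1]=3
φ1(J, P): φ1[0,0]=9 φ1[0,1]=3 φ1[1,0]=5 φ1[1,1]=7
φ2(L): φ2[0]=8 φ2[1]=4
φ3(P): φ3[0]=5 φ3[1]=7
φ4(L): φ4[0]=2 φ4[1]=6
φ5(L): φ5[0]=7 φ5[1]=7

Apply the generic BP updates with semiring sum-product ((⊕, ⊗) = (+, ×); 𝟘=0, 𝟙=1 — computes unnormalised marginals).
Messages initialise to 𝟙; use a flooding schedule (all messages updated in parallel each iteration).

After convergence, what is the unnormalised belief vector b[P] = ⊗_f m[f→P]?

b[P] = [78680, 63896]

init: all messages = 𝟙 over 2 values
r1 m[φ0→L] = [8, 7]
r1 m[φ0→J] = [10, 5]
r1 m[φ1→J] = [12, 12]
r1 m[φ1→P] = [14, 10]
r1 m[φ2→L] = [8, 4]
r1 m[φ3→P] = [5, 7]
r1 m[φ4→L] = [2, 6]
r1 m[φ5→L] = [7, 7]
r1 m[L→φ0] = [1, 1]
r1 m[L→φ2] = [1, 1]
r1 m[L→φ4] = [1, 1]
r1 m[L→φ5] = [1, 1]
r1 m[J→φ0] = [1, 1]
r1 m[J→φ1] = [1, 1]
r1 m[P→φ1] = [1, 1]
r1 m[P→φ3] = [1, 1]
r2 m[φ0→L] = [8, 7]
r2 m[φ0→J] = [10, 5]
r2 m[φ1→J] = [12, 12]
r2 m[φ1→P] = [14, 10]
r2 m[φ2→L] = [8, 4]
r2 m[φ3→P] = [5, 7]
r2 m[φ4→L] = [2, 6]
r2 m[φ5→L] = [7, 7]
r2 m[L→φ0] = [112, 168]
r2 m[L→φ2] = [112, 294]
r2 m[L→φ4] = [448, 196]
r2 m[L→φ5] = [128, 168]
r2 m[J→φ0] = [12, 12]
r2 m[J→φ1] = [10, 5]
r2 m[P→φ1] = [5, 7]
r2 m[P→φ3] = [14, 10]
r3 m[φ0→L] = [96, 84]
r3 m[φ0→J] = [1344, 728]
r3 m[φ1→J] = [66, 74]
r3 m[φ1→P] = [115, 65]
r3 m[φ2→L] = [8, 4]
r3 m[φ3→P] = [5, 7]
r3 m[φ4→L] = [2, 6]
r3 m[φ5→L] = [7, 7]
r3 m[L→φ0] = [112, 168]
r3 m[L→φ2] = [112, 294]
r3 m[L→φ4] = [448, 196]
r3 m[L→φ5] = [128, 168]
r3 m[J→φ0] = [12, 12]
r3 m[J→φ1] = [10, 5]
r3 m[P→φ1] = [5, 7]
r3 m[P→φ3] = [14, 10]
r4 m[φ0→L] = [96, 84]
r4 m[φ0→J] = [1344, 728]
r4 m[φ1→J] = [66, 74]
r4 m[φ1→P] = [115, 65]
r4 m[φ2→L] = [8, 4]
r4 m[φ3→P] = [5, 7]
r4 m[φ4→L] = [2, 6]
r4 m[φ5→L] = [7, 7]
r4 m[L→φ0] = [112, 168]
r4 m[L→φ2] = [1344, 3528]
r4 m[L→φ4] = [5376, 2352]
r4 m[L→φ5] = [1536, 2016]
r4 m[J→φ0] = [66, 74]
r4 m[J→φ1] = [1344, 728]
r4 m[P→φ1] = [5, 7]
r4 m[P→φ3] = [115, 65]
r5 m[φ0→L] = [544, 486]
r5 m[φ0→J] = [1344, 728]
r5 m[φ1→J] = [66, 74]
r5 m[φ1→P] = [15736, 9128]
r5 m[φ2→L] = [8, 4]
r5 m[φ3→P] = [5, 7]
r5 m[φ4→L] = [2, 6]
r5 m[φ5→L] = [7, 7]
r5 m[L→φ0] = [112, 168]
r5 m[L→φ2] = [1344, 3528]
r5 m[L→φ4] = [5376, 2352]
r5 m[L→φ5] = [1536, 2016]
r5 m[J→φ0] = [66, 74]
r5 m[J→φ1] = [1344, 728]
r5 m[P→φ1] = [5, 7]
r5 m[P→φ3] = [115, 65]
r6 m[φ0→L] = [544, 486]
r6 m[φ0→J] = [1344, 728]
r6 m[φ1→J] = [66, 74]
r6 m[φ1→P] = [15736, 9128]
r6 m[φ2→L] = [8, 4]
r6 m[φ3→P] = [5, 7]
r6 m[φ4→L] = [2, 6]
r6 m[φ5→L] = [7, 7]
r6 m[L→φ0] = [112, 168]
r6 m[L→φ2] = [7616, 20412]
r6 m[L→φ4] = [30464, 13608]
r6 m[L→φ5] = [8704, 11664]
r6 m[J→φ0] = [66, 74]
r6 m[J→φ1] = [1344, 728]
r6 m[P→φ1] = [5, 7]
r6 m[P→φ3] = [15736, 9128]
r7 m[φ0→L] = [544, 486]
r7 m[φ0→J] = [1344, 728]
r7 m[φ1→J] = [66, 74]
r7 m[φ1→P] = [15736, 9128]
r7 m[φ2→L] = [8, 4]
r7 m[φ3→P] = [5, 7]
r7 m[φ4→L] = [2, 6]
r7 m[φ5→L] = [7, 7]
r7 m[L→φ0] = [112, 168]
r7 m[L→φ2] = [7616, 20412]
r7 m[L→φ4] = [30464, 13608]
r7 m[L→φ5] = [8704, 11664]
r7 m[J→φ0] = [66, 74]
r7 m[J→φ1] = [1344, 728]
r7 m[P→φ1] = [5, 7]
r7 m[P→φ3] = [15736, 9128]
fixed point reached at round 7
b[P] = ⊗ incoming = [78680, 63896]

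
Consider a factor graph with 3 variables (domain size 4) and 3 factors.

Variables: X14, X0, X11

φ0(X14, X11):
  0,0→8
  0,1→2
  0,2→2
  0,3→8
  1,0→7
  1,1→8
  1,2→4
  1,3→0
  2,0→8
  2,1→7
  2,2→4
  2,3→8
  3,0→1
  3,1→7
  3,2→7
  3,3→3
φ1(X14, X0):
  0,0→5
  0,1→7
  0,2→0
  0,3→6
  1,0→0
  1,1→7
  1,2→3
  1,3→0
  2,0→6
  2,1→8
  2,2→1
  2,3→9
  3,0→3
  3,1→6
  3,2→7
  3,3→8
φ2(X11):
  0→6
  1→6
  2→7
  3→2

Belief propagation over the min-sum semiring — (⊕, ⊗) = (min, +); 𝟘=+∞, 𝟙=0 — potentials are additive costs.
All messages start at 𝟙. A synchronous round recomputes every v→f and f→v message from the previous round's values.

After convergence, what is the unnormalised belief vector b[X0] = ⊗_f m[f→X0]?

init: all messages = 𝟙 over 4 values
r1 m[φ0→X14] = [2, 0, 4, 1]
r1 m[φ0→X11] = [1, 2, 2, 0]
r1 m[φ1→X14] = [0, 0, 1, 3]
r1 m[φ1→X0] = [0, 6, 0, 0]
r1 m[φ2→X11] = [6, 6, 7, 2]
r1 m[X14→φ0] = [0, 0, 0, 0]
r1 m[X14→φ1] = [0, 0, 0, 0]
r1 m[X0→φ1] = [0, 0, 0, 0]
r1 m[X11→φ0] = [0, 0, 0, 0]
r1 m[X11→φ2] = [0, 0, 0, 0]
r2 m[φ0→X14] = [2, 0, 4, 1]
r2 m[φ0→X11] = [1, 2, 2, 0]
r2 m[φ1→X14] = [0, 0, 1, 3]
r2 m[φ1→X0] = [0, 6, 0, 0]
r2 m[φ2→X11] = [6, 6, 7, 2]
r2 m[X14→φ0] = [0, 0, 1, 3]
r2 m[X14→φ1] = [2, 0, 4, 1]
r2 m[X0→φ1] = [0, 0, 0, 0]
r2 m[X11→φ0] = [6, 6, 7, 2]
r2 m[X11→φ2] = [1, 2, 2, 0]
r3 m[φ0→X14] = [8, 2, 10, 5]
r3 m[φ0→X11] = [4, 2, 2, 0]
r3 m[φ1→X14] = [0, 0, 1, 3]
r3 m[φ1→X0] = [0, 7, 2, 0]
r3 m[φ2→X11] = [6, 6, 7, 2]
r3 m[X14→φ0] = [0, 0, 1, 3]
r3 m[X14→φ1] = [2, 0, 4, 1]
r3 m[X0→φ1] = [0, 0, 0, 0]
r3 m[X11→φ0] = [6, 6, 7, 2]
r3 m[X11→φ2] = [1, 2, 2, 0]
r4 m[φ0→X14] = [8, 2, 10, 5]
r4 m[φ0→X11] = [4, 2, 2, 0]
r4 m[φ1→X14] = [0, 0, 1, 3]
r4 m[φ1→X0] = [0, 7, 2, 0]
r4 m[φ2→X11] = [6, 6, 7, 2]
r4 m[X14→φ0] = [0, 0, 1, 3]
r4 m[X14→φ1] = [8, 2, 10, 5]
r4 m[X0→φ1] = [0, 0, 0, 0]
r4 m[X11→φ0] = [6, 6, 7, 2]
r4 m[X11→φ2] = [4, 2, 2, 0]
r5 m[φ0→X14] = [8, 2, 10, 5]
r5 m[φ0→X11] = [4, 2, 2, 0]
r5 m[φ1→X14] = [0, 0, 1, 3]
r5 m[φ1→X0] = [2, 9, 5, 2]
r5 m[φ2→X11] = [6, 6, 7, 2]
r5 m[X14→φ0] = [0, 0, 1, 3]
r5 m[X14→φ1] = [8, 2, 10, 5]
r5 m[X0→φ1] = [0, 0, 0, 0]
r5 m[X11→φ0] = [6, 6, 7, 2]
r5 m[X11→φ2] = [4, 2, 2, 0]
r6 m[φ0→X14] = [8, 2, 10, 5]
r6 m[φ0→X11] = [4, 2, 2, 0]
r6 m[φ1→X14] = [0, 0, 1, 3]
r6 m[φ1→X0] = [2, 9, 5, 2]
r6 m[φ2→X11] = [6, 6, 7, 2]
r6 m[X14→φ0] = [0, 0, 1, 3]
r6 m[X14→φ1] = [8, 2, 10, 5]
r6 m[X0→φ1] = [0, 0, 0, 0]
r6 m[X11→φ0] = [6, 6, 7, 2]
r6 m[X11→φ2] = [4, 2, 2, 0]
fixed point reached at round 6
b[X0] = ⊗ incoming = [2, 9, 5, 2]

b[X0] = [2, 9, 5, 2]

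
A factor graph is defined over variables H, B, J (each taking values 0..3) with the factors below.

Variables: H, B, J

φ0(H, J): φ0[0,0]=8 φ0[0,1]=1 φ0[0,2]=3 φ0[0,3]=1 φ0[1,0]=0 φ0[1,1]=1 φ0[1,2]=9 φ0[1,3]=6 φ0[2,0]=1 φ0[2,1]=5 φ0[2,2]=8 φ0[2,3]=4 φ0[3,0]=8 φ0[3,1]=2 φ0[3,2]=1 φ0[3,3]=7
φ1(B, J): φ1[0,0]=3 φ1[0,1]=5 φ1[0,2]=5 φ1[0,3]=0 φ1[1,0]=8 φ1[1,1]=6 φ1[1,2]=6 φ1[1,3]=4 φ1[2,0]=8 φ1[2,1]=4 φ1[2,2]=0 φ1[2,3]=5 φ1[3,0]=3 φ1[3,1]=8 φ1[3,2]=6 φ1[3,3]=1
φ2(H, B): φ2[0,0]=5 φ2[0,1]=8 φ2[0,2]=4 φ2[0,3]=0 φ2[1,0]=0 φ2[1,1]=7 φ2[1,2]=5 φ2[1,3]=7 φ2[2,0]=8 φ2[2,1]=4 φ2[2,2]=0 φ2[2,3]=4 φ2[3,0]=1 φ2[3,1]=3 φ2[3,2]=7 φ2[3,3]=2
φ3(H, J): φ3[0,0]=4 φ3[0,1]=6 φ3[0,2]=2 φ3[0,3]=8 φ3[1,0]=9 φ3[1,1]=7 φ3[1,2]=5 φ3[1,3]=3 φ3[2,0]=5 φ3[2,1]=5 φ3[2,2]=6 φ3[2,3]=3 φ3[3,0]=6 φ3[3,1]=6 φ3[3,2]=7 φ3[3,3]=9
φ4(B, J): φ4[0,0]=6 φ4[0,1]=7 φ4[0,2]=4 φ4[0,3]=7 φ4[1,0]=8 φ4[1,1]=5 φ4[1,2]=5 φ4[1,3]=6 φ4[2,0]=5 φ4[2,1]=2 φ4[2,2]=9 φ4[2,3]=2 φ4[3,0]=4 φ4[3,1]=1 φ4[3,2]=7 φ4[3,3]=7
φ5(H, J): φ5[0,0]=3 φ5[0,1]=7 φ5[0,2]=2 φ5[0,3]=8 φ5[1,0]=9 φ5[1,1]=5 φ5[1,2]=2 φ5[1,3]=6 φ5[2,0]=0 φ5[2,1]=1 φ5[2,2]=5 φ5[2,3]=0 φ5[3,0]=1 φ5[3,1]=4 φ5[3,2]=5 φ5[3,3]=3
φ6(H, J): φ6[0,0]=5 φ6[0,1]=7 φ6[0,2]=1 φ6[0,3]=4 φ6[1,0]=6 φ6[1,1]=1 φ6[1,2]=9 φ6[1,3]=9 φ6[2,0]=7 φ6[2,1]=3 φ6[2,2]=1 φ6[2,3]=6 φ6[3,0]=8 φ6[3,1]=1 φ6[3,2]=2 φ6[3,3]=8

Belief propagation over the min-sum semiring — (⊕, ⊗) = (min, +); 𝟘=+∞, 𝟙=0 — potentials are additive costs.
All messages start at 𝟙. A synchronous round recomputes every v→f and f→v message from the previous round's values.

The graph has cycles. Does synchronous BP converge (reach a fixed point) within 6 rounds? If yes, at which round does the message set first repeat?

init: all messages = 𝟙 over 4 values
r1 m[φ0→H] = [1, 0, 1, 1]
r1 m[φ0→J] = [0, 1, 1, 1]
r1 m[φ1→B] = [0, 4, 0, 1]
r1 m[φ1→J] = [3, 4, 0, 0]
r1 m[φ2→H] = [0, 0, 0, 1]
r1 m[φ2→B] = [0, 3, 0, 0]
r1 m[φ3→H] = [2, 3, 3, 6]
r1 m[φ3→J] = [4, 5, 2, 3]
r1 m[φ4→B] = [4, 5, 2, 1]
r1 m[φ4→J] = [4, 1, 4, 2]
r1 m[φ5→H] = [2, 2, 0, 1]
r1 m[φ5→J] = [0, 1, 2, 0]
r1 m[φ6→H] = [1, 1, 1, 1]
r1 m[φ6→J] = [5, 1, 1, 4]
r1 m[H→φ0] = [0, 0, 0, 0]
r1 m[H→φ2] = [0, 0, 0, 0]
r1 m[H→φ3] = [0, 0, 0, 0]
r1 m[H→φ5] = [0, 0, 0, 0]
r1 m[H→φ6] = [0, 0, 0, 0]
r1 m[B→φ1] = [0, 0, 0, 0]
r1 m[B→φ2] = [0, 0, 0, 0]
r1 m[B→φ4] = [0, 0, 0, 0]
r1 m[J→φ0] = [0, 0, 0, 0]
r1 m[J→φ1] = [0, 0, 0, 0]
r1 m[J→φ3] = [0, 0, 0, 0]
r1 m[J→φ4] = [0, 0, 0, 0]
r1 m[J→φ5] = [0, 0, 0, 0]
r1 m[J→φ6] = [0, 0, 0, 0]
r2 m[φ0→H] = [1, 0, 1, 1]
r2 m[φ0→J] = [0, 1, 1, 1]
r2 m[φ1→B] = [0, 4, 0, 1]
r2 m[φ1→J] = [3, 4, 0, 0]
r2 m[φ2→H] = [0, 0, 0, 1]
r2 m[φ2→B] = [0, 3, 0, 0]
r2 m[φ3→H] = [2, 3, 3, 6]
r2 m[φ3→J] = [4, 5, 2, 3]
r2 m[φ4→B] = [4, 5, 2, 1]
r2 m[φ4→J] = [4, 1, 4, 2]
r2 m[φ5→H] = [2, 2, 0, 1]
r2 m[φ5→J] = [0, 1, 2, 0]
r2 m[φ6→H] = [1, 1, 1, 1]
r2 m[φ6→J] = [5, 1, 1, 4]
r2 m[H→φ0] = [5, 6, 4, 9]
r2 m[H→φ2] = [6, 6, 5, 9]
r2 m[H→φ3] = [4, 3, 2, 4]
r2 m[H→φ5] = [4, 4, 5, 9]
r2 m[H→φ6] = [5, 5, 4, 9]
r2 m[B→φ1] = [4, 8, 2, 1]
r2 m[B→φ2] = [4, 9, 2, 2]
r2 m[B→φ4] = [0, 7, 0, 1]
r2 m[J→φ0] = [16, 12, 9, 9]
r2 m[J→φ1] = [13, 9, 10, 10]
r2 m[J→φ3] = [12, 8, 8, 7]
r2 m[J→φ4] = [12, 12, 6, 8]
r2 m[J→φ5] = [16, 12, 8, 10]
r2 m[J→φ6] = [11, 12, 9, 6]
r3 m[φ0→H] = [10, 13, 13, 10]
r3 m[φ0→J] = [5, 6, 8, 6]
r3 m[φ1→B] = [10, 14, 10, 11]
r3 m[φ1→J] = [4, 6, 2, 2]
r3 m[φ2→H] = [2, 4, 2, 4]
r3 m[φ2→B] = [6, 9, 5, 6]
r3 m[φ3→H] = [10, 10, 10, 14]
r3 m[φ3→J] = [7, 7, 6, 5]
r3 m[φ4→B] = [10, 11, 10, 13]
r3 m[φ4→J] = [5, 2, 4, 2]
r3 m[φ5→H] = [10, 10, 10, 13]
r3 m[φ5→J] = [5, 6, 6, 5]
r3 m[φ6→H] = [10, 13, 10, 11]
r3 m[φ6→J] = [10, 6, 5, 9]
r3 m[H→φ0] = [5, 6, 4, 9]
r3 m[H→φ2] = [6, 6, 5, 9]
r3 m[H→φ3] = [4, 3, 2, 4]
r3 m[H→φ5] = [4, 4, 5, 9]
r3 m[H→φ6] = [5, 5, 4, 9]
r3 m[B→φ1] = [4, 8, 2, 1]
r3 m[B→φ2] = [4, 9, 2, 2]
r3 m[B→φ4] = [0, 7, 0, 1]
r3 m[J→φ0] = [16, 12, 9, 9]
r3 m[J→φ1] = [13, 9, 10, 10]
r3 m[J→φ3] = [12, 8, 8, 7]
r3 m[J→φ4] = [12, 12, 6, 8]
r3 m[J→φ5] = [16, 12, 8, 10]
r3 m[J→φ6] = [11, 12, 9, 6]
r4 m[φ0→H] = [10, 13, 13, 10]
r4 m[φ0→J] = [5, 6, 8, 6]
r4 m[φ1→B] = [10, 14, 10, 11]
r4 m[φ1→J] = [4, 6, 2, 2]
r4 m[φ2→H] = [2, 4, 2, 4]
r4 m[φ2→B] = [6, 9, 5, 6]
r4 m[φ3→H] = [10, 10, 10, 14]
r4 m[φ3→J] = [7, 7, 6, 5]
r4 m[φ4→B] = [10, 11, 10, 13]
r4 m[φ4→J] = [5, 2, 4, 2]
r4 m[φ5→H] = [10, 10, 10, 13]
r4 m[φ5→J] = [5, 6, 6, 5]
r4 m[φ6→H] = [10, 13, 10, 11]
r4 m[φ6→J] = [10, 6, 5, 9]
r4 m[H→φ0] = [32, 37, 32, 42]
r4 m[H→φ2] = [40, 46, 43, 48]
r4 m[H→φ3] = [32, 40, 35, 38]
r4 m[H→φ5] = [32, 40, 35, 39]
r4 m[H→φ6] = [32, 37, 35, 41]
r4 m[B→φ1] = [16, 20, 15, 19]
r4 m[B→φ2] = [20, 25, 20, 24]
r4 m[B→φ4] = [16, 23, 15, 17]
r4 m[J→φ0] = [31, 27, 23, 23]
r4 m[J→φ1] = [32, 27, 29, 27]
r4 m[J→φ3] = [29, 26, 25, 24]
r4 m[J→φ4] = [31, 31, 27, 27]
r4 m[J→φ5] = [31, 27, 25, 24]
r4 m[J→φ6] = [26, 27, 26, 20]
r5 m[φ0→H] = [24, 28, 27, 24]
r5 m[φ0→J] = [33, 33, 35, 33]
r5 m[φ1→B] = [27, 31, 29, 28]
r5 m[φ1→J] = [19, 19, 15, 16]
r5 m[φ2→H] = [24, 20, 20, 21]
r5 m[φ2→B] = [45, 47, 43, 40]
r5 m[φ3→H] = [27, 27, 27, 32]
r5 m[φ3→J] = [36, 38, 34, 38]
r5 m[φ4→B] = [31, 32, 29, 32]
r5 m[φ4→J] = [20, 17, 20, 17]
r5 m[φ5→H] = [27, 27, 24, 27]
r5 m[φ5→J] = [35, 36, 34, 35]
r5 m[φ6→H] = [24, 28, 26, 28]
r5 m[φ6→J] = [37, 38, 33, 36]
r5 m[H→φ0] = [32, 37, 32, 42]
r5 m[H→φ2] = [40, 46, 43, 48]
r5 m[H→φ3] = [32, 40, 35, 38]
r5 m[H→φ5] = [32, 40, 35, 39]
r5 m[H→φ6] = [32, 37, 35, 41]
r5 m[B→φ1] = [16, 20, 15, 19]
r5 m[B→φ2] = [20, 25, 20, 24]
r5 m[B→φ4] = [16, 23, 15, 17]
r5 m[J→φ0] = [31, 27, 23, 23]
r5 m[J→φ1] = [32, 27, 29, 27]
r5 m[J→φ3] = [29, 26, 25, 24]
r5 m[J→φ4] = [31, 31, 27, 27]
r5 m[J→φ5] = [31, 27, 25, 24]
r5 m[J→φ6] = [26, 27, 26, 20]
r6 m[φ0→H] = [24, 28, 27, 24]
r6 m[φ0→J] = [33, 33, 35, 33]
r6 m[φ1→B] = [27, 31, 29, 28]
r6 m[φ1→J] = [19, 19, 15, 16]
r6 m[φ2→H] = [24, 20, 20, 21]
r6 m[φ2→B] = [45, 47, 43, 40]
r6 m[φ3→H] = [27, 27, 27, 32]
r6 m[φ3→J] = [36, 38, 34, 38]
r6 m[φ4→B] = [31, 32, 29, 32]
r6 m[φ4→J] = [20, 17, 20, 17]
r6 m[φ5→H] = [27, 27, 24, 27]
r6 m[φ5→J] = [35, 36, 34, 35]
r6 m[φ6→H] = [24, 28, 26, 28]
r6 m[φ6→J] = [37, 38, 33, 36]
r6 m[H→φ0] = [102, 102, 97, 108]
r6 m[H→φ2] = [102, 110, 104, 111]
r6 m[H→φ3] = [99, 103, 97, 100]
r6 m[H→φ5] = [99, 103, 100, 105]
r6 m[H→φ6] = [102, 102, 98, 104]
r6 m[B→φ1] = [76, 79, 72, 72]
r6 m[B→φ2] = [58, 63, 58, 60]
r6 m[B→φ4] = [72, 78, 72, 68]
r6 m[J→φ0] = [147, 148, 136, 142]
r6 m[J→φ1] = [161, 162, 156, 159]
r6 m[J→φ3] = [144, 143, 137, 137]
r6 m[J→φ4] = [160, 164, 151, 158]
r6 m[J→φ5] = [145, 145, 137, 140]
r6 m[J→φ6] = [143, 143, 138, 139]
no fixed point within 6 rounds

NOT CONVERGED within 6 rounds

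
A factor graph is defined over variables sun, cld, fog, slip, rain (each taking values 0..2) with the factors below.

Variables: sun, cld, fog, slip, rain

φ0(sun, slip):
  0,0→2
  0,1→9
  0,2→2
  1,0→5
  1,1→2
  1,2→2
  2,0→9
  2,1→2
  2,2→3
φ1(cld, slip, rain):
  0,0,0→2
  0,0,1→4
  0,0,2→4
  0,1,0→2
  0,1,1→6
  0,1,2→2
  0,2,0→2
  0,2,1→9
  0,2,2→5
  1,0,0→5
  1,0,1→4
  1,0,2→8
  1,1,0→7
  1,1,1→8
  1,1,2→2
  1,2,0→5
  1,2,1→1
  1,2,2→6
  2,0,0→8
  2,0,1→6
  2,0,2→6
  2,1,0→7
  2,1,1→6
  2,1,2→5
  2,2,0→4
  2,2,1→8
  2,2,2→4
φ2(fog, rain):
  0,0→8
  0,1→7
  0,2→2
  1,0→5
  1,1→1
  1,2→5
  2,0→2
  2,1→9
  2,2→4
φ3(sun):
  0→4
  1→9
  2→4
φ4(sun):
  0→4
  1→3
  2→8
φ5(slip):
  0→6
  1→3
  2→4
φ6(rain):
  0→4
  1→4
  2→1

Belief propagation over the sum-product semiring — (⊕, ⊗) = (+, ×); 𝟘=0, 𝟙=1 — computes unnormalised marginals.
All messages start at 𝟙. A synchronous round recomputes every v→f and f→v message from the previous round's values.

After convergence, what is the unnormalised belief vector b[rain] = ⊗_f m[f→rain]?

init: all messages = 𝟙 over 3 values
r1 m[φ0→sun] = [13, 9, 14]
r1 m[φ0→slip] = [16, 13, 7]
r1 m[φ1→cld] = [36, 46, 54]
r1 m[φ1→slip] = [47, 45, 44]
r1 m[φ1→rain] = [42, 52, 42]
r1 m[φ2→fog] = [17, 11, 15]
r1 m[φ2→rain] = [15, 17, 11]
r1 m[φ3→sun] = [4, 9, 4]
r1 m[φ4→sun] = [4, 3, 8]
r1 m[φ5→slip] = [6, 3, 4]
r1 m[φ6→rain] = [4, 4, 1]
r1 m[sun→φ0] = [1, 1, 1]
r1 m[sun→φ3] = [1, 1, 1]
r1 m[sun→φ4] = [1, 1, 1]
r1 m[cld→φ1] = [1, 1, 1]
r1 m[fog→φ2] = [1, 1, 1]
r1 m[slip→φ0] = [1, 1, 1]
r1 m[slip→φ1] = [1, 1, 1]
r1 m[slip→φ5] = [1, 1, 1]
r1 m[rain→φ1] = [1, 1, 1]
r1 m[rain→φ2] = [1, 1, 1]
r1 m[rain→φ6] = [1, 1, 1]
r2 m[φ0→sun] = [13, 9, 14]
r2 m[φ0→slip] = [16, 13, 7]
r2 m[φ1→cld] = [36, 46, 54]
r2 m[φ1→slip] = [47, 45, 44]
r2 m[φ1→rain] = [42, 52, 42]
r2 m[φ2→fog] = [17, 11, 15]
r2 m[φ2→rain] = [15, 17, 11]
r2 m[φ3→sun] = [4, 9, 4]
r2 m[φ4→sun] = [4, 3, 8]
r2 m[φ5→slip] = [6, 3, 4]
r2 m[φ6→rain] = [4, 4, 1]
r2 m[sun→φ0] = [16, 27, 32]
r2 m[sun→φ3] = [52, 27, 112]
r2 m[sun→φ4] = [52, 81, 56]
r2 m[cld→φ1] = [1, 1, 1]
r2 m[fog→φ2] = [1, 1, 1]
r2 m[slip→φ0] = [282, 135, 176]
r2 m[slip→φ1] = [96, 39, 28]
r2 m[slip→φ5] = [752, 585, 308]
r2 m[rain→φ1] = [60, 68, 11]
r2 m[rain→φ2] = [168, 208, 42]
r2 m[rain→φ6] = [630, 884, 462]
r3 m[φ0→sun] = [2131, 2032, 3336]
r3 m[φ0→slip] = [455, 262, 182]
r3 m[φ1→cld] = [85342, 113966, 149205]
r3 m[φ1→slip] = [2050, 2419, 2049]
r3 m[φ1→rain] = [2372, 2628, 2499]
r3 m[φ2→fog] = [2884, 1258, 2376]
r3 m[φ2→rain] = [15, 17, 11]
r3 m[φ3→sun] = [4, 9, 4]
r3 m[φ4→sun] = [4, 3, 8]
r3 m[φ5→slip] = [6, 3, 4]
r3 m[φ6→rain] = [4, 4, 1]
r3 m[sun→φ0] = [16, 27, 32]
r3 m[sun→φ3] = [52, 27, 112]
r3 m[sun→φ4] = [52, 81, 56]
r3 m[cld→φ1] = [1, 1, 1]
r3 m[fog→φ2] = [1, 1, 1]
r3 m[slip→φ0] = [282, 135, 176]
r3 m[slip→φ1] = [96, 39, 28]
r3 m[slip→φ5] = [752, 585, 308]
r3 m[rain→φ1] = [60, 68, 11]
r3 m[rain→φ2] = [168, 208, 42]
r3 m[rain→φ6] = [630, 884, 462]
r4 m[φ0→sun] = [2131, 2032, 3336]
r4 m[φ0→slip] = [455, 262, 182]
r4 m[φ1→cld] = [85342, 113966, 149205]
r4 m[φ1→slip] = [2050, 2419, 2049]
r4 m[φ1→rain] = [2372, 2628, 2499]
r4 m[φ2→fog] = [2884, 1258, 2376]
r4 m[φ2→rain] = [15, 17, 11]
r4 m[φ3→sun] = [4, 9, 4]
r4 m[φ4→sun] = [4, 3, 8]
r4 m[φ5→slip] = [6, 3, 4]
r4 m[φ6→rain] = [4, 4, 1]
r4 m[sun→φ0] = [16, 27, 32]
r4 m[sun→φ3] = [8524, 6096, 26688]
r4 m[sun→φ4] = [8524, 18288, 13344]
r4 m[cld→φ1] = [1, 1, 1]
r4 m[fog→φ2] = [1, 1, 1]
r4 m[slip→φ0] = [12300, 7257, 8196]
r4 m[slip→φ1] = [2730, 786, 728]
r4 m[slip→φ5] = [932750, 633778, 372918]
r4 m[rain→φ1] = [60, 68, 11]
r4 m[rain→φ2] = [9488, 10512, 2499]
r4 m[rain→φ6] = [35580, 44676, 27489]
r5 m[φ0→sun] = [106305, 92406, 149802]
r5 m[φ0→slip] = [455, 262, 182]
r5 m[φ1→cld] = [2195516, 2892748, 3901242]
r5 m[φ1→slip] = [2050, 2419, 2049]
r5 m[φ1→rain] = [61534, 67044, 67134]
r5 m[φ2→fog] = [154486, 70447, 123580]
r5 m[φ2→rain] = [15, 17, 11]
r5 m[φ3→sun] = [4, 9, 4]
r5 m[φ4→sun] = [4, 3, 8]
r5 m[φ5→slip] = [6, 3, 4]
r5 m[φ6→rain] = [4, 4, 1]
r5 m[sun→φ0] = [16, 27, 32]
r5 m[sun→φ3] = [8524, 6096, 26688]
r5 m[sun→φ4] = [8524, 18288, 13344]
r5 m[cld→φ1] = [1, 1, 1]
r5 m[fog→φ2] = [1, 1, 1]
r5 m[slip→φ0] = [12300, 7257, 8196]
r5 m[slip→φ1] = [2730, 786, 728]
r5 m[slip→φ5] = [932750, 633778, 372918]
r5 m[rain→φ1] = [60, 68, 11]
r5 m[rain→φ2] = [9488, 10512, 2499]
r5 m[rain→φ6] = [35580, 44676, 27489]
r6 m[φ0→sun] = [106305, 92406, 149802]
r6 m[φ0→slip] = [455, 262, 182]
r6 m[φ1→cld] = [2195516, 2892748, 3901242]
r6 m[φ1→slip] = [2050, 2419, 2049]
r6 m[φ1→rain] = [61534, 67044, 67134]
r6 m[φ2→fog] = [154486, 70447, 123580]
r6 m[φ2→rain] = [15, 17, 11]
r6 m[φ3→sun] = [4, 9, 4]
r6 m[φ4→sun] = [4, 3, 8]
r6 m[φ5→slip] = [6, 3, 4]
r6 m[φ6→rain] = [4, 4, 1]
r6 m[sun→φ0] = [16, 27, 32]
r6 m[sun→φ3] = [425220, 277218, 1198416]
r6 m[sun→φ4] = [425220, 831654, 599208]
r6 m[cld→φ1] = [1, 1, 1]
r6 m[fog→φ2] = [1, 1, 1]
r6 m[slip→φ0] = [12300, 7257, 8196]
r6 m[slip→φ1] = [2730, 786, 728]
r6 m[slip→φ5] = [932750, 633778, 372918]
r6 m[rain→φ1] = [60, 68, 11]
r6 m[rain→φ2] = [246136, 268176, 67134]
r6 m[rain→φ6] = [923010, 1139748, 738474]
r7 m[φ0→sun] = [106305, 92406, 149802]
r7 m[φ0→slip] = [455, 262, 182]
r7 m[φ1→cld] = [2195516, 2892748, 3901242]
r7 m[φ1→slip] = [2050, 2419, 2049]
r7 m[φ1→rain] = [61534, 67044, 67134]
r7 m[φ2→fog] = [3980588, 1834526, 3174392]
r7 m[φ2→rain] = [15, 17, 11]
r7 m[φ3→sun] = [4, 9, 4]
r7 m[φ4→sun] = [4, 3, 8]
r7 m[φ5→slip] = [6, 3, 4]
r7 m[φ6→rain] = [4, 4, 1]
r7 m[sun→φ0] = [16, 27, 32]
r7 m[sun→φ3] = [425220, 277218, 1198416]
r7 m[sun→φ4] = [425220, 831654, 599208]
r7 m[cld→φ1] = [1, 1, 1]
r7 m[fog→φ2] = [1, 1, 1]
r7 m[slip→φ0] = [12300, 7257, 8196]
r7 m[slip→φ1] = [2730, 786, 728]
r7 m[slip→φ5] = [932750, 633778, 372918]
r7 m[rain→φ1] = [60, 68, 11]
r7 m[rain→φ2] = [246136, 268176, 67134]
r7 m[rain→φ6] = [923010, 1139748, 738474]
r8 m[φ0→sun] = [106305, 92406, 149802]
r8 m[φ0→slip] = [455, 262, 182]
r8 m[φ1→cld] = [2195516, 2892748, 3901242]
r8 m[φ1→slip] = [2050, 2419, 2049]
r8 m[φ1→rain] = [61534, 67044, 67134]
r8 m[φ2→fog] = [3980588, 1834526, 3174392]
r8 m[φ2→rain] = [15, 17, 11]
r8 m[φ3→sun] = [4, 9, 4]
r8 m[φ4→sun] = [4, 3, 8]
r8 m[φ5→slip] = [6, 3, 4]
r8 m[φ6→rain] = [4, 4, 1]
r8 m[sun→φ0] = [16, 27, 32]
r8 m[sun→φ3] = [425220, 277218, 1198416]
r8 m[sun→φ4] = [425220, 831654, 599208]
r8 m[cld→φ1] = [1, 1, 1]
r8 m[fog→φ2] = [1, 1, 1]
r8 m[slip→φ0] = [12300, 7257, 8196]
r8 m[slip→φ1] = [2730, 786, 728]
r8 m[slip→φ5] = [932750, 633778, 372918]
r8 m[rain→φ1] = [60, 68, 11]
r8 m[rain→φ2] = [246136, 268176, 67134]
r8 m[rain→φ6] = [923010, 1139748, 738474]
fixed point reached at round 8
b[rain] = ⊗ incoming = [3692040, 4558992, 738474]

b[rain] = [3692040, 4558992, 738474]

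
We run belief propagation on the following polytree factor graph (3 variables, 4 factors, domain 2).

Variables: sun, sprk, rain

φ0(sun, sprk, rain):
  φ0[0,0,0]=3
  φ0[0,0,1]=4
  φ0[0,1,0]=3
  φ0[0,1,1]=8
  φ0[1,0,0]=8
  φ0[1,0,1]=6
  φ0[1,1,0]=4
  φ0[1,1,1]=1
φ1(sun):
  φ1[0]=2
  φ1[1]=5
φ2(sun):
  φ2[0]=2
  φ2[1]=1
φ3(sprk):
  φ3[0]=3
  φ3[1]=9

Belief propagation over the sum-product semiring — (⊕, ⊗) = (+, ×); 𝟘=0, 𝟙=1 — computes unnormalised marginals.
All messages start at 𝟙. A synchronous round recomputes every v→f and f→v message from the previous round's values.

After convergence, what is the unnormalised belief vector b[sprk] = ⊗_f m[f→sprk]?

b[sprk] = [294, 621]

init: all messages = 𝟙 over 2 values
r1 m[φ0→sun] = [18, 19]
r1 m[φ0→sprk] = [21, 16]
r1 m[φ0→rain] = [18, 19]
r1 m[φ1→sun] = [2, 5]
r1 m[φ2→sun] = [2, 1]
r1 m[φ3→sprk] = [3, 9]
r1 m[sun→φ0] = [1, 1]
r1 m[sun→φ1] = [1, 1]
r1 m[sun→φ2] = [1, 1]
r1 m[sprk→φ0] = [1, 1]
r1 m[sprk→φ3] = [1, 1]
r1 m[rain→φ0] = [1, 1]
r2 m[φ0→sun] = [18, 19]
r2 m[φ0→sprk] = [21, 16]
r2 m[φ0→rain] = [18, 19]
r2 m[φ1→sun] = [2, 5]
r2 m[φ2→sun] = [2, 1]
r2 m[φ3→sprk] = [3, 9]
r2 m[sun→φ0] = [4, 5]
r2 m[sun→φ1] = [36, 19]
r2 m[sun→φ2] = [36, 95]
r2 m[sprk→φ0] = [3, 9]
r2 m[sprk→φ3] = [21, 16]
r2 m[rain→φ0] = [1, 1]
r3 m[φ0→sun] = [120, 87]
r3 m[φ0→sprk] = [98, 69]
r3 m[φ0→rain] = [444, 471]
r3 m[φ1→sun] = [2, 5]
r3 m[φ2→sun] = [2, 1]
r3 m[φ3→sprk] = [3, 9]
r3 m[sun→φ0] = [4, 5]
r3 m[sun→φ1] = [36, 19]
r3 m[sun→φ2] = [36, 95]
r3 m[sprk→φ0] = [3, 9]
r3 m[sprk→φ3] = [21, 16]
r3 m[rain→φ0] = [1, 1]
r4 m[φ0→sun] = [120, 87]
r4 m[φ0→sprk] = [98, 69]
r4 m[φ0→rain] = [444, 471]
r4 m[φ1→sun] = [2, 5]
r4 m[φ2→sun] = [2, 1]
r4 m[φ3→sprk] = [3, 9]
r4 m[sun→φ0] = [4, 5]
r4 m[sun→φ1] = [240, 87]
r4 m[sun→φ2] = [240, 435]
r4 m[sprk→φ0] = [3, 9]
r4 m[sprk→φ3] = [98, 69]
r4 m[rain→φ0] = [1, 1]
r5 m[φ0→sun] = [120, 87]
r5 m[φ0→sprk] = [98, 69]
r5 m[φ0→rain] = [444, 471]
r5 m[φ1→sun] = [2, 5]
r5 m[φ2→sun] = [2, 1]
r5 m[φ3→sprk] = [3, 9]
r5 m[sun→φ0] = [4, 5]
r5 m[sun→φ1] = [240, 87]
r5 m[sun→φ2] = [240, 435]
r5 m[sprk→φ0] = [3, 9]
r5 m[sprk→φ3] = [98, 69]
r5 m[rain→φ0] = [1, 1]
fixed point reached at round 5
b[sprk] = ⊗ incoming = [294, 621]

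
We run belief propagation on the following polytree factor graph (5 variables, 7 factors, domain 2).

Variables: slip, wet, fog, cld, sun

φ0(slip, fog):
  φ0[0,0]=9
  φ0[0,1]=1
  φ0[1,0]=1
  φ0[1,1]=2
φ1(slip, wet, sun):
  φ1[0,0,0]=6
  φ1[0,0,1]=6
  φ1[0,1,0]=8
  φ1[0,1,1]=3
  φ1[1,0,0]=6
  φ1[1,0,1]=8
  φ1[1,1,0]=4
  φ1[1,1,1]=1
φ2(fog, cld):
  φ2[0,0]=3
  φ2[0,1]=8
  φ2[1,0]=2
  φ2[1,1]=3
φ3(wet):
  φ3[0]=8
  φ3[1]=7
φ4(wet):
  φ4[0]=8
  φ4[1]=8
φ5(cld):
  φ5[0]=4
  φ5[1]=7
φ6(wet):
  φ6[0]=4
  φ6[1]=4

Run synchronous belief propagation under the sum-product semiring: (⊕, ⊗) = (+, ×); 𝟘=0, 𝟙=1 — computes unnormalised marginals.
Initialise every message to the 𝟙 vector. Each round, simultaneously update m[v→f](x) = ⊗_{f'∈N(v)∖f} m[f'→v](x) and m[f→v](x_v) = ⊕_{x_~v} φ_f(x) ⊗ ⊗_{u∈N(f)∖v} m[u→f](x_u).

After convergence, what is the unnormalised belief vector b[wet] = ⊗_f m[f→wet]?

init: all messages = 𝟙 over 2 values
r1 m[φ0→slip] = [10, 3]
r1 m[φ0→fog] = [10, 3]
r1 m[φ1→slip] = [23, 19]
r1 m[φ1→wet] = [26, 16]
r1 m[φ1→sun] = [24, 18]
r1 m[φ2→fog] = [11, 5]
r1 m[φ2→cld] = [5, 11]
r1 m[φ3→wet] = [8, 7]
r1 m[φ4→wet] = [8, 8]
r1 m[φ5→cld] = [4, 7]
r1 m[φ6→wet] = [4, 4]
r1 m[slip→φ0] = [1, 1]
r1 m[slip→φ1] = [1, 1]
r1 m[wet→φ1] = [1, 1]
r1 m[wet→φ3] = [1, 1]
r1 m[wet→φ4] = [1, 1]
r1 m[wet→φ6] = [1, 1]
r1 m[fog→φ0] = [1, 1]
r1 m[fog→φ2] = [1, 1]
r1 m[cld→φ2] = [1, 1]
r1 m[cld→φ5] = [1, 1]
r1 m[sun→φ1] = [1, 1]
r2 m[φ0→slip] = [10, 3]
r2 m[φ0→fog] = [10, 3]
r2 m[φ1→slip] = [23, 19]
r2 m[φ1→wet] = [26, 16]
r2 m[φ1→sun] = [24, 18]
r2 m[φ2→fog] = [11, 5]
r2 m[φ2→cld] = [5, 11]
r2 m[φ3→wet] = [8, 7]
r2 m[φ4→wet] = [8, 8]
r2 m[φ5→cld] = [4, 7]
r2 m[φ6→wet] = [4, 4]
r2 m[slip→φ0] = [23, 19]
r2 m[slip→φ1] = [10, 3]
r2 m[wet→φ1] = [256, 224]
r2 m[wet→φ3] = [832, 512]
r2 m[wet→φ4] = [832, 448]
r2 m[wet→φ6] = [1664, 896]
r2 m[fog→φ0] = [11, 5]
r2 m[fog→φ2] = [10, 3]
r2 m[cld→φ2] = [4, 7]
r2 m[cld→φ5] = [5, 11]
r2 m[sun→φ1] = [1, 1]
r3 m[φ0→slip] = [104, 21]
r3 m[φ0→fog] = [226, 61]
r3 m[φ1→slip] = [5536, 4704]
r3 m[φ1→wet] = [162, 125]
r3 m[φ1→sun] = [40576, 28896]
r3 m[φ2→fog] = [68, 29]
r3 m[φ2→cld] = [36, 89]
r3 m[φ3→wet] = [8, 7]
r3 m[φ4→wet] = [8, 8]
r3 m[φ5→cld] = [4, 7]
r3 m[φ6→wet] = [4, 4]
r3 m[slip→φ0] = [23, 19]
r3 m[slip→φ1] = [10, 3]
r3 m[wet→φ1] = [256, 224]
r3 m[wet→φ3] = [832, 512]
r3 m[wet→φ4] = [832, 448]
r3 m[wet→φ6] = [1664, 896]
r3 m[fog→φ0] = [11, 5]
r3 m[fog→φ2] = [10, 3]
r3 m[cld→φ2] = [4, 7]
r3 m[cld→φ5] = [5, 11]
r3 m[sun→φ1] = [1, 1]
r4 m[φ0→slip] = [104, 21]
r4 m[φ0→fog] = [226, 61]
r4 m[φ1→slip] = [5536, 4704]
r4 m[φ1→wet] = [162, 125]
r4 m[φ1→sun] = [40576, 28896]
r4 m[φ2→fog] = [68, 29]
r4 m[φ2→cld] = [36, 89]
r4 m[φ3→wet] = [8, 7]
r4 m[φ4→wet] = [8, 8]
r4 m[φ5→cld] = [4, 7]
r4 m[φ6→wet] = [4, 4]
r4 m[slip→φ0] = [5536, 4704]
r4 m[slip→φ1] = [104, 21]
r4 m[wet→φ1] = [256, 224]
r4 m[wet→φ3] = [5184, 4000]
r4 m[wet→φ4] = [5184, 3500]
r4 m[wet→φ6] = [10368, 7000]
r4 m[fog→φ0] = [68, 29]
r4 m[fog→φ2] = [226, 61]
r4 m[cld→φ2] = [4, 7]
r4 m[cld→φ5] = [36, 89]
r4 m[sun→φ1] = [1, 1]
r5 m[φ0→slip] = [641, 126]
r5 m[φ0→fog] = [54528, 14944]
r5 m[φ1→slip] = [5536, 4704]
r5 m[φ1→wet] = [1542, 1249]
r5 m[φ1→sun] = [397184, 277344]
r5 m[φ2→fog] = [68, 29]
r5 m[φ2→cld] = [800, 1991]
r5 m[φ3→wet] = [8, 7]
r5 m[φ4→wet] = [8, 8]
r5 m[φ5→cld] = [4, 7]
r5 m[φ6→wet] = [4, 4]
r5 m[slip→φ0] = [5536, 4704]
r5 m[slip→φ1] = [104, 21]
r5 m[wet→φ1] = [256, 224]
r5 m[wet→φ3] = [5184, 4000]
r5 m[wet→φ4] = [5184, 3500]
r5 m[wet→φ6] = [10368, 7000]
r5 m[fog→φ0] = [68, 29]
r5 m[fog→φ2] = [226, 61]
r5 m[cld→φ2] = [4, 7]
r5 m[cld→φ5] = [36, 89]
r5 m[sun→φ1] = [1, 1]
r6 m[φ0→slip] = [641, 126]
r6 m[φ0→fog] = [54528, 14944]
r6 m[φ1→slip] = [5536, 4704]
r6 m[φ1→wet] = [1542, 1249]
r6 m[φ1→sun] = [397184, 277344]
r6 m[φ2→fog] = [68, 29]
r6 m[φ2→cld] = [800, 1991]
r6 m[φ3→wet] = [8, 7]
r6 m[φ4→wet] = [8, 8]
r6 m[φ5→cld] = [4, 7]
r6 m[φ6→wet] = [4, 4]
r6 m[slip→φ0] = [5536, 4704]
r6 m[slip→φ1] = [641, 126]
r6 m[wet→φ1] = [256, 224]
r6 m[wet→φ3] = [49344, 39968]
r6 m[wet→φ4] = [49344, 34972]
r6 m[wet→φ6] = [98688, 69944]
r6 m[fog→φ0] = [68, 29]
r6 m[fog→φ2] = [54528, 14944]
r6 m[cld→φ2] = [4, 7]
r6 m[cld→φ5] = [800, 1991]
r6 m[sun→φ1] = [1, 1]
r7 m[φ0→slip] = [641, 126]
r7 m[φ0→fog] = [54528, 14944]
r7 m[φ1→slip] = [5536, 4704]
r7 m[φ1→wet] = [9456, 7681]
r7 m[φ1→sun] = [2439680, 1701600]
r7 m[φ2→fog] = [68, 29]
r7 m[φ2→cld] = [193472, 481056]
r7 m[φ3→wet] = [8, 7]
r7 m[φ4→wet] = [8, 8]
r7 m[φ5→cld] = [4, 7]
r7 m[φ6→wet] = [4, 4]
r7 m[slip→φ0] = [5536, 4704]
r7 m[slip→φ1] = [641, 126]
r7 m[wet→φ1] = [256, 224]
r7 m[wet→φ3] = [49344, 39968]
r7 m[wet→φ4] = [49344, 34972]
r7 m[wet→φ6] = [98688, 69944]
r7 m[fog→φ0] = [68, 29]
r7 m[fog→φ2] = [54528, 14944]
r7 m[cld→φ2] = [4, 7]
r7 m[cld→φ5] = [800, 1991]
r7 m[sun→φ1] = [1, 1]
r8 m[φ0→slip] = [641, 126]
r8 m[φ0→fog] = [54528, 14944]
r8 m[φ1→slip] = [5536, 4704]
r8 m[φ1→wet] = [9456, 7681]
r8 m[φ1→sun] = [2439680, 1701600]
r8 m[φ2→fog] = [68, 29]
r8 m[φ2→cld] = [193472, 481056]
r8 m[φ3→wet] = [8, 7]
r8 m[φ4→wet] = [8, 8]
r8 m[φ5→cld] = [4, 7]
r8 m[φ6→wet] = [4, 4]
r8 m[slip→φ0] = [5536, 4704]
r8 m[slip→φ1] = [641, 126]
r8 m[wet→φ1] = [256, 224]
r8 m[wet→φ3] = [302592, 245792]
r8 m[wet→φ4] = [302592, 215068]
r8 m[wet→φ6] = [605184, 430136]
r8 m[fog→φ0] = [68, 29]
r8 m[fog→φ2] = [54528, 14944]
r8 m[cld→φ2] = [4, 7]
r8 m[cld→φ5] = [193472, 481056]
r8 m[sun→φ1] = [1, 1]
r9 m[φ0→slip] = [641, 126]
r9 m[φ0→fog] = [54528, 14944]
r9 m[φ1→slip] = [5536, 4704]
r9 m[φ1→wet] = [9456, 7681]
r9 m[φ1→sun] = [2439680, 1701600]
r9 m[φ2→fog] = [68, 29]
r9 m[φ2→cld] = [193472, 481056]
r9 m[φ3→wet] = [8, 7]
r9 m[φ4→wet] = [8, 8]
r9 m[φ5→cld] = [4, 7]
r9 m[φ6→wet] = [4, 4]
r9 m[slip→φ0] = [5536, 4704]
r9 m[slip→φ1] = [641, 126]
r9 m[wet→φ1] = [256, 224]
r9 m[wet→φ3] = [302592, 245792]
r9 m[wet→φ4] = [302592, 215068]
r9 m[wet→φ6] = [605184, 430136]
r9 m[fog→φ0] = [68, 29]
r9 m[fog→φ2] = [54528, 14944]
r9 m[cld→φ2] = [4, 7]
r9 m[cld→φ5] = [193472, 481056]
r9 m[sun→φ1] = [1, 1]
fixed point reached at round 9
b[wet] = ⊗ incoming = [2420736, 1720544]

b[wet] = [2420736, 1720544]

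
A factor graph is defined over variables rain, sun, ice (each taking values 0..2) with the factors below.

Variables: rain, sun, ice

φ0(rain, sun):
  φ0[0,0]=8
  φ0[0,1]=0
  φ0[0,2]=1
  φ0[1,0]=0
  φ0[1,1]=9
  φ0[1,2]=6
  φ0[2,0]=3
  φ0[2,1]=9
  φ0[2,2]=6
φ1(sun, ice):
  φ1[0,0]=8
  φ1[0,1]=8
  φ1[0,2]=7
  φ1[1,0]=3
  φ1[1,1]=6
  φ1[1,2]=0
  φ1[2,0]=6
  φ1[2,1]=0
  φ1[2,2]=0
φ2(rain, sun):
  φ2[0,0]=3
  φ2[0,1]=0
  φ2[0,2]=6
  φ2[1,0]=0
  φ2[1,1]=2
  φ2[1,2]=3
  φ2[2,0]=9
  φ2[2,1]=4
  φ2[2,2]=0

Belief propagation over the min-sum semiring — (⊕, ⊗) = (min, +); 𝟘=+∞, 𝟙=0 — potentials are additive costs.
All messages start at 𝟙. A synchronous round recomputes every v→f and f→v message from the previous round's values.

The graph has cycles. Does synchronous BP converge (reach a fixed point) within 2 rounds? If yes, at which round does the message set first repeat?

NOT CONVERGED within 2 rounds

init: all messages = 𝟙 over 3 values
r1 m[φ0→rain] = [0, 0, 3]
r1 m[φ0→sun] = [0, 0, 1]
r1 m[φ1→sun] = [7, 0, 0]
r1 m[φ1→ice] = [3, 0, 0]
r1 m[φ2→rain] = [0, 0, 0]
r1 m[φ2→sun] = [0, 0, 0]
r1 m[rain→φ0] = [0, 0, 0]
r1 m[rain→φ2] = [0, 0, 0]
r1 m[sun→φ0] = [0, 0, 0]
r1 m[sun→φ1] = [0, 0, 0]
r1 m[sun→φ2] = [0, 0, 0]
r1 m[ice→φ1] = [0, 0, 0]
r2 m[φ0→rain] = [0, 0, 3]
r2 m[φ0→sun] = [0, 0, 1]
r2 m[φ1→sun] = [7, 0, 0]
r2 m[φ1→ice] = [3, 0, 0]
r2 m[φ2→rain] = [0, 0, 0]
r2 m[φ2→sun] = [0, 0, 0]
r2 m[rain→φ0] = [0, 0, 0]
r2 m[rain→φ2] = [0, 0, 3]
r2 m[sun→φ0] = [7, 0, 0]
r2 m[sun→φ1] = [0, 0, 1]
r2 m[sun→φ2] = [7, 0, 1]
r2 m[ice→φ1] = [0, 0, 0]
no fixed point within 2 rounds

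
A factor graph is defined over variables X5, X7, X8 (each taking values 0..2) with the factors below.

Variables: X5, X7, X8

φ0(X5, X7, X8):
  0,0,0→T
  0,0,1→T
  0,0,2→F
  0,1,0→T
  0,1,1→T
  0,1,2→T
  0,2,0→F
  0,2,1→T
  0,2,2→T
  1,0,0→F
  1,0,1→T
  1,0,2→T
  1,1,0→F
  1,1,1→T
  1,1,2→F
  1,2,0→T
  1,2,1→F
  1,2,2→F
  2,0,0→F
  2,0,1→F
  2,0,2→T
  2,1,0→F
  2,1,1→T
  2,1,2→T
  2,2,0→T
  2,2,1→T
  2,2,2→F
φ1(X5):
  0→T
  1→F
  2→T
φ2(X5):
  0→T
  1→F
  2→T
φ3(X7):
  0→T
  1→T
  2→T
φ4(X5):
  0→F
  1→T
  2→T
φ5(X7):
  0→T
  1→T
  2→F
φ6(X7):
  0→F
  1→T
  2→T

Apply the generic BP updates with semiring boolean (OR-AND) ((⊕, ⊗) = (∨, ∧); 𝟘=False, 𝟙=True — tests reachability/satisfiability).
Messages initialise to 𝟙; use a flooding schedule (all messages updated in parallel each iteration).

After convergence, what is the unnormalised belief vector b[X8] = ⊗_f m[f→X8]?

init: all messages = 𝟙 over 3 values
r1 m[φ0→X5] = [T, T, T]
r1 m[φ0→X7] = [T, T, T]
r1 m[φ0→X8] = [T, T, T]
r1 m[φ1→X5] = [T, F, T]
r1 m[φ2→X5] = [T, F, T]
r1 m[φ3→X7] = [T, T, T]
r1 m[φ4→X5] = [F, T, T]
r1 m[φ5→X7] = [T, T, F]
r1 m[φ6→X7] = [F, T, T]
r1 m[X5→φ0] = [T, T, T]
r1 m[X5→φ1] = [T, T, T]
r1 m[X5→φ2] = [T, T, T]
r1 m[X5→φ4] = [T, T, T]
r1 m[X7→φ0] = [T, T, T]
r1 m[X7→φ3] = [T, T, T]
r1 m[X7→φ5] = [T, T, T]
r1 m[X7→φ6] = [T, T, T]
r1 m[X8→φ0] = [T, T, T]
r2 m[φ0→X5] = [T, T, T]
r2 m[φ0→X7] = [T, T, T]
r2 m[φ0→X8] = [T, T, T]
r2 m[φ1→X5] = [T, F, T]
r2 m[φ2→X5] = [T, F, T]
r2 m[φ3→X7] = [T, T, T]
r2 m[φ4→X5] = [F, T, T]
r2 m[φ5→X7] = [T, T, F]
r2 m[φ6→X7] = [F, T, T]
r2 m[X5→φ0] = [F, F, T]
r2 m[X5→φ1] = [F, F, T]
r2 m[X5→φ2] = [F, F, T]
r2 m[X5→φ4] = [T, F, T]
r2 m[X7→φ0] = [F, T, F]
r2 m[X7→φ3] = [F, T, F]
r2 m[X7→φ5] = [F, T, T]
r2 m[X7→φ6] = [T, T, F]
r2 m[X8→φ0] = [T, T, T]
r3 m[φ0→X5] = [T, T, T]
r3 m[φ0→X7] = [T, T, T]
r3 m[φ0→X8] = [F, T, T]
r3 m[φ1→X5] = [T, F, T]
r3 m[φ2→X5] = [T, F, T]
r3 m[φ3→X7] = [T, T, T]
r3 m[φ4→X5] = [F, T, T]
r3 m[φ5→X7] = [T, T, F]
r3 m[φ6→X7] = [F, T, T]
r3 m[X5→φ0] = [F, F, T]
r3 m[X5→φ1] = [F, F, T]
r3 m[X5→φ2] = [F, F, T]
r3 m[X5→φ4] = [T, F, T]
r3 m[X7→φ0] = [F, T, F]
r3 m[X7→φ3] = [F, T, F]
r3 m[X7→φ5] = [F, T, T]
r3 m[X7→φ6] = [T, T, F]
r3 m[X8→φ0] = [T, T, T]
r4 m[φ0→X5] = [T, T, T]
r4 m[φ0→X7] = [T, T, T]
r4 m[φ0→X8] = [F, T, T]
r4 m[φ1→X5] = [T, F, T]
r4 m[φ2→X5] = [T, F, T]
r4 m[φ3→X7] = [T, T, T]
r4 m[φ4→X5] = [F, T, T]
r4 m[φ5→X7] = [T, T, F]
r4 m[φ6→X7] = [F, T, T]
r4 m[X5→φ0] = [F, F, T]
r4 m[X5→φ1] = [F, F, T]
r4 m[X5→φ2] = [F, F, T]
r4 m[X5→φ4] = [T, F, T]
r4 m[X7→φ0] = [F, T, F]
r4 m[X7→φ3] = [F, T, F]
r4 m[X7→φ5] = [F, T, T]
r4 m[X7→φ6] = [T, T, F]
r4 m[X8→φ0] = [T, T, T]
fixed point reached at round 4
b[X8] = ⊗ incoming = [F, T, T]

b[X8] = [F, T, T]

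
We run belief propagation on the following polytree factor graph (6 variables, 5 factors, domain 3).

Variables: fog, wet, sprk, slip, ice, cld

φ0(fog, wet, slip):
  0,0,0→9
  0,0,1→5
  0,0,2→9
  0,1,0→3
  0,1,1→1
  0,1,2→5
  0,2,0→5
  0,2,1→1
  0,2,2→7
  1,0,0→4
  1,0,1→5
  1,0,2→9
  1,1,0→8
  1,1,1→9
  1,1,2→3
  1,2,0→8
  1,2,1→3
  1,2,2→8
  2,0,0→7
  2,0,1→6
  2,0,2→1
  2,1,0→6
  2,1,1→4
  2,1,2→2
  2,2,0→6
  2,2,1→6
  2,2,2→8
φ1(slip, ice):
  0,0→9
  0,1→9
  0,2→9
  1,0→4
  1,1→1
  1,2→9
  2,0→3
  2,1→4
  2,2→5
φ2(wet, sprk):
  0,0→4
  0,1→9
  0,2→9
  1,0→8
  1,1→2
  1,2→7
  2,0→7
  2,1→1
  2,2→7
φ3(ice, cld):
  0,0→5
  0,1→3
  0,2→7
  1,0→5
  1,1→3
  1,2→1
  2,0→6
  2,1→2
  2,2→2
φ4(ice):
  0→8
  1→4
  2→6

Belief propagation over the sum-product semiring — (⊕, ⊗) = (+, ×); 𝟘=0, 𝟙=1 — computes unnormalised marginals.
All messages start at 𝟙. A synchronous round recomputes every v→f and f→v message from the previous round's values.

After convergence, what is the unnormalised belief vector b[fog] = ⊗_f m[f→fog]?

init: all messages = 𝟙 over 3 values
r1 m[φ0→fog] = [45, 57, 46]
r1 m[φ0→wet] = [55, 41, 52]
r1 m[φ0→slip] = [56, 40, 52]
r1 m[φ1→slip] = [27, 14, 12]
r1 m[φ1→ice] = [16, 14, 23]
r1 m[φ2→wet] = [22, 17, 15]
r1 m[φ2→sprk] = [19, 12, 23]
r1 m[φ3→ice] = [15, 9, 10]
r1 m[φ3→cld] = [16, 8, 10]
r1 m[φ4→ice] = [8, 4, 6]
r1 m[fog→φ0] = [1, 1, 1]
r1 m[wet→φ0] = [1, 1, 1]
r1 m[wet→φ2] = [1, 1, 1]
r1 m[sprk→φ2] = [1, 1, 1]
r1 m[slip→φ0] = [1, 1, 1]
r1 m[slip→φ1] = [1, 1, 1]
r1 m[ice→φ1] = [1, 1, 1]
r1 m[ice→φ3] = [1, 1, 1]
r1 m[ice→φ4] = [1, 1, 1]
r1 m[cld→φ3] = [1, 1, 1]
r2 m[φ0→fog] = [45, 57, 46]
r2 m[φ0→wet] = [55, 41, 52]
r2 m[φ0→slip] = [56, 40, 52]
r2 m[φ1→slip] = [27, 14, 12]
r2 m[φ1→ice] = [16, 14, 23]
r2 m[φ2→wet] = [22, 17, 15]
r2 m[φ2→sprk] = [19, 12, 23]
r2 m[φ3→ice] = [15, 9, 10]
r2 m[φ3→cld] = [16, 8, 10]
r2 m[φ4→ice] = [8, 4, 6]
r2 m[fog→φ0] = [1, 1, 1]
r2 m[wet→φ0] = [22, 17, 15]
r2 m[wet→φ2] = [55, 41, 52]
r2 m[sprk→φ2] = [1, 1, 1]
r2 m[slip→φ0] = [27, 14, 12]
r2 m[slip→φ1] = [56, 40, 52]
r2 m[ice→φ1] = [120, 36, 60]
r2 m[ice→φ3] = [128, 56, 138]
r2 m[ice→φ4] = [240, 126, 230]
r2 m[cld→φ3] = [1, 1, 1]
r3 m[φ0→fog] = [15392, 18028, 15514]
r3 m[φ0→wet] = [992, 775, 929]
r3 m[φ0→slip] = [1014, 740, 933]
r3 m[φ1→slip] = [1944, 1056, 804]
r3 m[φ1→ice] = [820, 752, 1124]
r3 m[φ2→wet] = [22, 17, 15]
r3 m[φ2→sprk] = [912, 629, 1146]
r3 m[φ3→ice] = [15, 9, 10]
r3 m[φ3→cld] = [1748, 828, 1228]
r3 m[φ4→ice] = [8, 4, 6]
r3 m[fog→φ0] = [1, 1, 1]
r3 m[wet→φ0] = [22, 17, 15]
r3 m[wet→φ2] = [55, 41, 52]
r3 m[sprk→φ2] = [1, 1, 1]
r3 m[slip→φ0] = [27, 14, 12]
r3 m[slip→φ1] = [56, 40, 52]
r3 m[ice→φ1] = [120, 36, 60]
r3 m[ice→φ3] = [128, 56, 138]
r3 m[ice→φ4] = [240, 126, 230]
r3 m[cld→φ3] = [1, 1, 1]
r4 m[φ0→fog] = [15392, 18028, 15514]
r4 m[φ0→wet] = [992, 775, 929]
r4 m[φ0→slip] = [1014, 740, 933]
r4 m[φ1→slip] = [1944, 1056, 804]
r4 m[φ1→ice] = [820, 752, 1124]
r4 m[φ2→wet] = [22, 17, 15]
r4 m[φ2→sprk] = [912, 629, 1146]
r4 m[φ3→ice] = [15, 9, 10]
r4 m[φ3→cld] = [1748, 828, 1228]
r4 m[φ4→ice] = [8, 4, 6]
r4 m[fog→φ0] = [1, 1, 1]
r4 m[wet→φ0] = [22, 17, 15]
r4 m[wet→φ2] = [992, 775, 929]
r4 m[sprk→φ2] = [1, 1, 1]
r4 m[slip→φ0] = [1944, 1056, 804]
r4 m[slip→φ1] = [1014, 740, 933]
r4 m[ice→φ1] = [120, 36, 60]
r4 m[ice→φ3] = [6560, 3008, 6744]
r4 m[ice→φ4] = [12300, 6768, 11240]
r4 m[cld→φ3] = [1, 1, 1]
r5 m[φ0→fog] = [1091760, 1290660, 1120368]
r5 m[φ0→wet] = [71052, 55872, 65988]
r5 m[φ0→slip] = [1014, 740, 933]
r5 m[φ1→slip] = [1944, 1056, 804]
r5 m[φ1→ice] = [14885, 13598, 20451]
r5 m[φ2→wet] = [22, 17, 15]
r5 m[φ2→sprk] = [16671, 11407, 20856]
r5 m[φ3→ice] = [15, 9, 10]
r5 m[φ3→cld] = [88304, 42192, 62416]
r5 m[φ4→ice] = [8, 4, 6]
r5 m[fog→φ0] = [1, 1, 1]
r5 m[wet→φ0] = [22, 17, 15]
r5 m[wet→φ2] = [992, 775, 929]
r5 m[sprk→φ2] = [1, 1, 1]
r5 m[slip→φ0] = [1944, 1056, 804]
r5 m[slip→φ1] = [1014, 740, 933]
r5 m[ice→φ1] = [120, 36, 60]
r5 m[ice→φ3] = [6560, 3008, 6744]
r5 m[ice→φ4] = [12300, 6768, 11240]
r5 m[cld→φ3] = [1, 1, 1]
r6 m[φ0→fog] = [1091760, 1290660, 1120368]
r6 m[φ0→wet] = [71052, 55872, 65988]
r6 m[φ0→slip] = [1014, 740, 933]
r6 m[φ1→slip] = [1944, 1056, 804]
r6 m[φ1→ice] = [14885, 13598, 20451]
r6 m[φ2→wet] = [22, 17, 15]
r6 m[φ2→sprk] = [16671, 11407, 20856]
r6 m[φ3→ice] = [15, 9, 10]
r6 m[φ3→cld] = [88304, 42192, 62416]
r6 m[φ4→ice] = [8, 4, 6]
r6 m[fog→φ0] = [1, 1, 1]
r6 m[wet→φ0] = [22, 17, 15]
r6 m[wet→φ2] = [71052, 55872, 65988]
r6 m[sprk→φ2] = [1, 1, 1]
r6 m[slip→φ0] = [1944, 1056, 804]
r6 m[slip→φ1] = [1014, 740, 933]
r6 m[ice→φ1] = [120, 36, 60]
r6 m[ice→φ3] = [119080, 54392, 122706]
r6 m[ice→φ4] = [223275, 122382, 204510]
r6 m[cld→φ3] = [1, 1, 1]
r7 m[φ0→fog] = [1091760, 1290660, 1120368]
r7 m[φ0→wet] = [71052, 55872, 65988]
r7 m[φ0→slip] = [1014, 740, 933]
r7 m[φ1→slip] = [1944, 1056, 804]
r7 m[φ1→ice] = [14885, 13598, 20451]
r7 m[φ2→wet] = [22, 17, 15]
r7 m[φ2→sprk] = [1193100, 817200, 1492488]
r7 m[φ3→ice] = [15, 9, 10]
r7 m[φ3→cld] = [1603596, 765828, 1133364]
r7 m[φ4→ice] = [8, 4, 6]
r7 m[fog→φ0] = [1, 1, 1]
r7 m[wet→φ0] = [22, 17, 15]
r7 m[wet→φ2] = [71052, 55872, 65988]
r7 m[sprk→φ2] = [1, 1, 1]
r7 m[slip→φ0] = [1944, 1056, 804]
r7 m[slip→φ1] = [1014, 740, 933]
r7 m[ice→φ1] = [120, 36, 60]
r7 m[ice→φ3] = [119080, 54392, 122706]
r7 m[ice→φ4] = [223275, 122382, 204510]
r7 m[cld→φ3] = [1, 1, 1]
r8 m[φ0→fog] = [1091760, 1290660, 1120368]
r8 m[φ0→wet] = [71052, 55872, 65988]
r8 m[φ0→slip] = [1014, 740, 933]
r8 m[φ1→slip] = [1944, 1056, 804]
r8 m[φ1→ice] = [14885, 13598, 20451]
r8 m[φ2→wet] = [22, 17, 15]
r8 m[φ2→sprk] = [1193100, 817200, 1492488]
r8 m[φ3→ice] = [15, 9, 10]
r8 m[φ3→cld] = [1603596, 765828, 1133364]
r8 m[φ4→ice] = [8, 4, 6]
r8 m[fog→φ0] = [1, 1, 1]
r8 m[wet→φ0] = [22, 17, 15]
r8 m[wet→φ2] = [71052, 55872, 65988]
r8 m[sprk→φ2] = [1, 1, 1]
r8 m[slip→φ0] = [1944, 1056, 804]
r8 m[slip→φ1] = [1014, 740, 933]
r8 m[ice→φ1] = [120, 36, 60]
r8 m[ice→φ3] = [119080, 54392, 122706]
r8 m[ice→φ4] = [223275, 122382, 204510]
r8 m[cld→φ3] = [1, 1, 1]
fixed point reached at round 8
b[fog] = ⊗ incoming = [1091760, 1290660, 1120368]

b[fog] = [1091760, 1290660, 1120368]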